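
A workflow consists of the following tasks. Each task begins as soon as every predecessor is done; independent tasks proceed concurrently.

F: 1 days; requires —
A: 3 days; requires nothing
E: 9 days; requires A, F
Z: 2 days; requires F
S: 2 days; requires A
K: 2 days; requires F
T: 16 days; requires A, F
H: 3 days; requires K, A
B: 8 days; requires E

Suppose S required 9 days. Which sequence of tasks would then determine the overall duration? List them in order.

A, E, B

Critical path before the change: A→E→B = 3+9+8 = 20 giving 20 days.
S is off the critical path — its longest chain is 5 days, giving 15 of slack.
The critical path is still A→E→B; finish is now 20 days.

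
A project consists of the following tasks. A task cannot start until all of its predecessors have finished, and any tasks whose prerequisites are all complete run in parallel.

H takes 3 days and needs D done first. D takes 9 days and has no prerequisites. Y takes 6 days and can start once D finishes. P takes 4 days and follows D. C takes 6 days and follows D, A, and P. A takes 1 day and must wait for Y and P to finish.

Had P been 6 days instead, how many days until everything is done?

Critical path before the change: D→Y→A→C = 9+6+1+6 = 22 giving 22 days.
P has 2 days of float (longest path through it is 20).
The critical path is still D→Y→A→C; finish is now 22 days.

22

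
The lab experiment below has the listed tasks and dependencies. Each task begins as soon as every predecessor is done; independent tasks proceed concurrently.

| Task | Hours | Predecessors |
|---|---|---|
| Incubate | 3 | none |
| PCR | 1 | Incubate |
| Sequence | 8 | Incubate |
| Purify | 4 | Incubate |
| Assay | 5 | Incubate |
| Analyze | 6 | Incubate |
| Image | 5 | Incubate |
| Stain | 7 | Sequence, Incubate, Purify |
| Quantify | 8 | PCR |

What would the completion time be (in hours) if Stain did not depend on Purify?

With the dependency in place, Incubate→Sequence→Stain = 3+8+7 = 18 sets the finish at 18 hours.
Dropping Purify→Stain doesn't change Stain's earliest start (11); another predecessor still binds.
New critical path: Incubate→Sequence→Stain = 3+8+7 = 18 ⇒ 18 hours.

18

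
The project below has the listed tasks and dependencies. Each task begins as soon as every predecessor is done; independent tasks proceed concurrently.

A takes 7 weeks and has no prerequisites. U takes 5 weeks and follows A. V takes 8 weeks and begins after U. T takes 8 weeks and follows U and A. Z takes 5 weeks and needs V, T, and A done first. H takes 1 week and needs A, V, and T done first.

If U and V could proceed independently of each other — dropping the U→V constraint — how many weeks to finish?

25

Original critical path: A→U→V→Z = 7+5+8+5 = 25 ⇒ 25 weeks.
Without U→V, V's earliest start moves from 12 to 0.
The longest chain is now A→U→T→Z = 7+5+8+5 = 25, so the schedule takes 25 weeks.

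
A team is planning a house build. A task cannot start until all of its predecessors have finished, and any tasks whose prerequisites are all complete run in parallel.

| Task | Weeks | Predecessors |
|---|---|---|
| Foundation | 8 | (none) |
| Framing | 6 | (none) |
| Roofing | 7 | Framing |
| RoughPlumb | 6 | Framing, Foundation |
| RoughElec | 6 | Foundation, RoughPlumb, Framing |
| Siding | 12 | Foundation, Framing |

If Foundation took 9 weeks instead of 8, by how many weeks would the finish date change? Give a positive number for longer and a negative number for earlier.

1

Critical path before the change: Foundation→RoughPlumb→RoughElec = 8+6+6 = 20 giving 20 weeks.
Foundation lies on that path, so at 9 weeks the path becomes 21 weeks.
That remains the longest chain; total 21 weeks.
Change in finish: 21 − 20 = +1 weeks.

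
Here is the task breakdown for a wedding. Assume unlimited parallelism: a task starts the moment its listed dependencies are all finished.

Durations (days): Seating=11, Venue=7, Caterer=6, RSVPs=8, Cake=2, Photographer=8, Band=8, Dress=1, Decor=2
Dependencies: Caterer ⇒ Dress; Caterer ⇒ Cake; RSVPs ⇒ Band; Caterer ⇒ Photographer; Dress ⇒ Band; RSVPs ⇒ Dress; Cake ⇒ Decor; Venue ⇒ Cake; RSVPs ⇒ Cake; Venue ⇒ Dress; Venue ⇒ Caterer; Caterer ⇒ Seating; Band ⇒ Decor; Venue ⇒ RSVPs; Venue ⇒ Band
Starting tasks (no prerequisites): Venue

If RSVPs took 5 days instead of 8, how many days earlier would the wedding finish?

Critical path before the change: Venue→RSVPs→Dress→Band→Decor = 7+8+1+8+2 = 26 giving 26 days.
RSVPs is on the critical path; changing it to 5 makes that path 23 days.
The binding chain switches to Venue→Caterer→Dress→Band→Decor = 7+6+1+8+2 = 24; finish 24 days.
Change in finish: 24 − 26 = -2 days.

2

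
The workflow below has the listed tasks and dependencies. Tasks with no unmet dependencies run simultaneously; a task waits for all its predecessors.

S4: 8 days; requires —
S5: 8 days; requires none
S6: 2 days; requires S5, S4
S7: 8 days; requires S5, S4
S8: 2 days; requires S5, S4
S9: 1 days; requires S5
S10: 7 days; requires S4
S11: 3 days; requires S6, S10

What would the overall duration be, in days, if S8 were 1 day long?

Critical path before the change: S4→S10→S11 = 8+7+3 = 18 giving 18 days.
S8 has 8 days of float (longest path through it is 10).
No other chain overtakes it, so the finish is 18 days.

18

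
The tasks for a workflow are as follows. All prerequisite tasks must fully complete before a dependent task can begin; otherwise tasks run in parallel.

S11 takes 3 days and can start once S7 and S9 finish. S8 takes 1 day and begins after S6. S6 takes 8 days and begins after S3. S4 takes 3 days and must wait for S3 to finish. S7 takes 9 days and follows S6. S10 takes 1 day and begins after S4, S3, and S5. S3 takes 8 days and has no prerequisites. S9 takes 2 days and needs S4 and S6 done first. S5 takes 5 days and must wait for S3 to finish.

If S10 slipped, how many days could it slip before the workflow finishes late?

14

The longest chain is S3→S6→S7→S11 = 8+8+9+3 = 28; overall finish 28 days.
S10 finishes as early as 14 and must finish by 28.
Slack of S10 = 27 − 13 = 14 days.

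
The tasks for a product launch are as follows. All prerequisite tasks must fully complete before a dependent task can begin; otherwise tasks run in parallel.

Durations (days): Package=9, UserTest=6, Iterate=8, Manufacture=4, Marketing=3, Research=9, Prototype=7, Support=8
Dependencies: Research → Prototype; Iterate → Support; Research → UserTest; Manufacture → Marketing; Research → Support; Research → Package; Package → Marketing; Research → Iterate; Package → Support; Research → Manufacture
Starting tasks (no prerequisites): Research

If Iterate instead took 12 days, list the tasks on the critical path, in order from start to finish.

Research, Iterate, Support

Actual critical path: Research→Package→Support = 9+9+8 = 26 ⇒ 26 days.
The longest path through Iterate is only 25 days, so Iterate has float 1.
New critical path: Research→Iterate→Support = 9+12+8 = 29 ⇒ 29 days.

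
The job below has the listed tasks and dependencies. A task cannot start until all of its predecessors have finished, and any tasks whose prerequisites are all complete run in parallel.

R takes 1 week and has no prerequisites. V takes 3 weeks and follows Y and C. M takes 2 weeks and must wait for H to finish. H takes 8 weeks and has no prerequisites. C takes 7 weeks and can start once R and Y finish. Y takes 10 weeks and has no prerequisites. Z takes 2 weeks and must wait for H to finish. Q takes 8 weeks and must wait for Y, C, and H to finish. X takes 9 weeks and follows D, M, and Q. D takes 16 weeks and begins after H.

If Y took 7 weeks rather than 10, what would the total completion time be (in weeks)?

33

As given, the longest chain is Y→C→Q→X = 10+7+8+9 = 34, so the finish is 34 weeks.
Y is on the critical path; changing it to 7 makes that path 31 weeks.
New critical path: H→D→X = 8+16+9 = 33 ⇒ 33 weeks.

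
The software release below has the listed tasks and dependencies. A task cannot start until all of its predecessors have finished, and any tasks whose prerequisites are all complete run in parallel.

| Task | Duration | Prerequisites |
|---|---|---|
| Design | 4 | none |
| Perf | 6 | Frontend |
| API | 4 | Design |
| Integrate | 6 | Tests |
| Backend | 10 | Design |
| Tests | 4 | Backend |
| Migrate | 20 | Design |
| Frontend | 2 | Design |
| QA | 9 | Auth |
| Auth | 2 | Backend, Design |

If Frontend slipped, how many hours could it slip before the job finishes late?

Critical path: Design→Backend→Auth→QA = 4+10+2+9 = 25, so the finish is 25 hours.
Frontend finishes as early as 6 and must finish by 19.
Slack of Frontend = 17 − 4 = 13 hours.

13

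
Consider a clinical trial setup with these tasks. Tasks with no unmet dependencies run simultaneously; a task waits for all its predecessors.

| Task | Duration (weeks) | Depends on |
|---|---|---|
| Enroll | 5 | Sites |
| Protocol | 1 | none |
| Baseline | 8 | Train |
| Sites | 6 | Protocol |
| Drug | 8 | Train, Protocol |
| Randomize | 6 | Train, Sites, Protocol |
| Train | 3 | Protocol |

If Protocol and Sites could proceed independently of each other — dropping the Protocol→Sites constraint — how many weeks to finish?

With the dependency in place, Protocol→Sites→Randomize = 1+6+6 = 13 sets the finish at 13 weeks.
Without Protocol→Sites, Sites's earliest start moves from 1 to 0.
After: Protocol→Train→Drug = 1+3+8 = 12 → 12 weeks.

12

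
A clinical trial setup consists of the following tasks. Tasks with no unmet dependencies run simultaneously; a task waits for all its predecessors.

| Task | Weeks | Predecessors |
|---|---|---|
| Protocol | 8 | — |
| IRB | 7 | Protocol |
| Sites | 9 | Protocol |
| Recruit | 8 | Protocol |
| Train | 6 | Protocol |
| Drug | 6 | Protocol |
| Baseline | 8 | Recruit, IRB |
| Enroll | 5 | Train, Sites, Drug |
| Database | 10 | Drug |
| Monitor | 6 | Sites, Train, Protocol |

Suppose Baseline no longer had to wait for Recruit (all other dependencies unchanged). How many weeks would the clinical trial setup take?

24

With the dependency in place, Protocol→Recruit→Baseline = 8+8+8 = 24 sets the finish at 24 weeks.
Without Recruit→Baseline, Baseline's earliest start moves from 16 to 15.
The longest chain is now Protocol→Drug→Database = 8+6+10 = 24, so the clinical trial setup takes 24 weeks.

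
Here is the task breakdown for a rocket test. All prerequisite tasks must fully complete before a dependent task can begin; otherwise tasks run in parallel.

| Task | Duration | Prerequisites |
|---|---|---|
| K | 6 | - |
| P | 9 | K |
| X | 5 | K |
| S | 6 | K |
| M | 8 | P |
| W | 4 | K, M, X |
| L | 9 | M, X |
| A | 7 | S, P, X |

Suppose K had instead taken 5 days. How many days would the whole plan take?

Actual critical path: K→P→M→L = 6+9+8+9 = 32 ⇒ 32 days.
Since K is critical, the -1 change carries straight to that chain (now 31 days).
The critical path is still K→P→M→L; finish is now 31 days.

31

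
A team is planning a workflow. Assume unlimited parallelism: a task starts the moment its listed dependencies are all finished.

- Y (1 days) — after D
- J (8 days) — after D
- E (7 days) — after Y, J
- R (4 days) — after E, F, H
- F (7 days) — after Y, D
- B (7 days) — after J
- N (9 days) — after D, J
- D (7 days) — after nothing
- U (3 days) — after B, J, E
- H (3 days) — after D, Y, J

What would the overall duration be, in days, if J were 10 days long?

28

Baseline: D→J→E→R = 7+8+7+4 = 26 → 26 days.
Since J is critical, the +2 change carries straight to that chain (now 28 days).
That remains the longest chain; total 28 days.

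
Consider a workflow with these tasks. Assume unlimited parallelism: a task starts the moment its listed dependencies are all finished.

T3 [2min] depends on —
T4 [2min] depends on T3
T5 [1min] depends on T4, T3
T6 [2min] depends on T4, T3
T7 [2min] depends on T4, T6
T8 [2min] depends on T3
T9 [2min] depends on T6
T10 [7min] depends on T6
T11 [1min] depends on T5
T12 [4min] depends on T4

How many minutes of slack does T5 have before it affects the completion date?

Critical path: T3→T4→T6→T10 = 2+2+2+7 = 13, so the finish is 13 minutes.
Longest path through T5: 6 minutes (earliest finish 5, latest finish 12).
Float = 13 − 6 = 7.

7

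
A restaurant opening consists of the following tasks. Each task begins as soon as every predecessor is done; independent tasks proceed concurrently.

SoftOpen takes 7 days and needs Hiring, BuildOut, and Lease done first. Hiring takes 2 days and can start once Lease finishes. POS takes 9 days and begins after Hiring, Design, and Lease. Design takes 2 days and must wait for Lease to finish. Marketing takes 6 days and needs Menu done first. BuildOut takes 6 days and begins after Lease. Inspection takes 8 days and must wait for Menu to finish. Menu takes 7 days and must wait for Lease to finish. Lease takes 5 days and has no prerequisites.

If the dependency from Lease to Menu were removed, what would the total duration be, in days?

Before: longest chain Lease→Menu→Inspection = 5+7+8 = 20, finish 20.
Without Lease→Menu, Menu's earliest start moves from 5 to 0.
The longest chain is now Lease→BuildOut→SoftOpen = 5+6+7 = 18, so the project takes 18 days.

18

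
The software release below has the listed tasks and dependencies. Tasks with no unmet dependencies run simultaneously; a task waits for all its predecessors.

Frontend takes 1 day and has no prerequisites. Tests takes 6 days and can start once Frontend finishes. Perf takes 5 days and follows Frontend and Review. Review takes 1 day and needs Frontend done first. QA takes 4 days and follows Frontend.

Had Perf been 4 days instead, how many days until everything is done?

Critical path before the change: Frontend→Review→Perf = 1+1+5 = 7 giving 7 days.
Perf lies on that path, so at 4 days the path becomes 6 days.
Now Frontend→Tests = 1+6 = 7 is longest, so the finish becomes 7 days.

7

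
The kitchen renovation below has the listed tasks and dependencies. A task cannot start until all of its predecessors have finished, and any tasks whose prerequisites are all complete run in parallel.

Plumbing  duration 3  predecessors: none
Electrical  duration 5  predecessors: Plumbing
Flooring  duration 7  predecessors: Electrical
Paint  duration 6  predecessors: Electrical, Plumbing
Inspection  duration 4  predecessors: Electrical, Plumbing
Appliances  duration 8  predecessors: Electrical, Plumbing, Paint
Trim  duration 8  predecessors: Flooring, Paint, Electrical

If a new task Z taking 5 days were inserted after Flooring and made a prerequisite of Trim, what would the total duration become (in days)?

28

Originally the project takes 23 days.
With Z inserted, Trim now waits for max(Flooring, Paint, Electrical, Z).
New critical path: Plumbing→Electrical→Flooring→Z→Trim = 3+5+7+5+8 = 28 ⇒ 28 days.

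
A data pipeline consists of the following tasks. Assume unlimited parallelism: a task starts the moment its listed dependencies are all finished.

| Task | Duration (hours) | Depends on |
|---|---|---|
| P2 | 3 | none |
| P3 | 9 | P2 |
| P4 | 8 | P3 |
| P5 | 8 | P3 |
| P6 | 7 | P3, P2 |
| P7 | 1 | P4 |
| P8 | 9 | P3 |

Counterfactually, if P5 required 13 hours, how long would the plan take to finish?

25

Baseline: P2→P3→P4→P7 = 3+9+8+1 = 21 → 21 hours.
P5 has 1 hour of float (longest path through it is 20).
The binding chain switches to P2→P3→P5 = 3+9+13 = 25; finish 25 hours.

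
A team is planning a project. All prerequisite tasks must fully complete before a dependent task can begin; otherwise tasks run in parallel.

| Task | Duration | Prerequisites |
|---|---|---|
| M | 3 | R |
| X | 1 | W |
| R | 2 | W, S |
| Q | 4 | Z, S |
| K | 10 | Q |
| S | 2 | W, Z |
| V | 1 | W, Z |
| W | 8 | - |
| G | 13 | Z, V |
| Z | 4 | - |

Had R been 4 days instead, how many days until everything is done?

24

Baseline: W→S→Q→K = 8+2+4+10 = 24 → 24 days.
The longest path through R is only 15 days, so R has float 9.
No other chain overtakes it, so the finish is 24 days.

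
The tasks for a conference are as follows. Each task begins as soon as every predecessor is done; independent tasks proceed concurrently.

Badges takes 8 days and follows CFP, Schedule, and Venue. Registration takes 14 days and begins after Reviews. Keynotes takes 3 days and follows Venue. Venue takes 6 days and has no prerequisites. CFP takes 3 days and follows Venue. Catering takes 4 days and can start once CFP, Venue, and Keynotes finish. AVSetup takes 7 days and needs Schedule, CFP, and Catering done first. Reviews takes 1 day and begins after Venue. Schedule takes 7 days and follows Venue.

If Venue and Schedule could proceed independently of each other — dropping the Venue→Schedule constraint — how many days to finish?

21

Original critical path: Venue→Reviews→Registration = 6+1+14 = 21 ⇒ 21 days.
Without Venue→Schedule, Schedule's earliest start moves from 6 to 0.
The longest chain is now Venue→Reviews→Registration = 6+1+14 = 21, so the plan takes 21 days.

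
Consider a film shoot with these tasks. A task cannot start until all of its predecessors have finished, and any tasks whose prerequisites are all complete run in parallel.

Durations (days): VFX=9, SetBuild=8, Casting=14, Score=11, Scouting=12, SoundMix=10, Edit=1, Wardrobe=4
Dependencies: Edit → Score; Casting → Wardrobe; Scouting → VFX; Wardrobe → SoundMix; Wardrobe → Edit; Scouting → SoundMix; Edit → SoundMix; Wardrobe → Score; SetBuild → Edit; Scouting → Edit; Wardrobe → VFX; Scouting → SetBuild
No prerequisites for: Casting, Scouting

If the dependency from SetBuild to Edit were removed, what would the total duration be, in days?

Original critical path: Scouting→SetBuild→Edit→Score = 12+8+1+11 = 32 ⇒ 32 days.
Without SetBuild→Edit, Edit's earliest start moves from 20 to 18.
After: Casting→Wardrobe→Edit→Score = 14+4+1+11 = 30 → 30 days.

30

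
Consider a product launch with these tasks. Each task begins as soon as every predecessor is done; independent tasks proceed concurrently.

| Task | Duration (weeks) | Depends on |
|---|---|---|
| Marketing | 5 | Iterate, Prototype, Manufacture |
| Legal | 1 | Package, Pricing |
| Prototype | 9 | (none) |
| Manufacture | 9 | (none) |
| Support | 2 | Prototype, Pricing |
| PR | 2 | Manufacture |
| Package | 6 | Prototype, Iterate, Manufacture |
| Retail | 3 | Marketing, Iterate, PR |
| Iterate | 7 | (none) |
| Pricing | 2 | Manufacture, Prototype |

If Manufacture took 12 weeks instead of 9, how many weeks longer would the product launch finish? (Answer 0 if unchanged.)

Baseline: Manufacture→Marketing→Retail = 9+5+3 = 17 → 17 weeks.
Manufacture lies on that path, so at 12 weeks the path becomes 20 weeks.
That remains the longest chain; total 20 weeks.
Change in finish: 20 − 17 = +3 weeks.

3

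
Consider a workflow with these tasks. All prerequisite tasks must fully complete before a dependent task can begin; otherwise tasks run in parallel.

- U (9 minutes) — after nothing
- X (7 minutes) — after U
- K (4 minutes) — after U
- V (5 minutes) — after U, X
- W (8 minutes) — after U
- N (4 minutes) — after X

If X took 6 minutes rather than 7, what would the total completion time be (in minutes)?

20

The binding path is U→X→V = 9+7+5 = 21; finish at 21 minutes.
X lies on that path, so at 6 minutes the path becomes 20 minutes.
The critical path is still U→X→V; finish is now 20 minutes.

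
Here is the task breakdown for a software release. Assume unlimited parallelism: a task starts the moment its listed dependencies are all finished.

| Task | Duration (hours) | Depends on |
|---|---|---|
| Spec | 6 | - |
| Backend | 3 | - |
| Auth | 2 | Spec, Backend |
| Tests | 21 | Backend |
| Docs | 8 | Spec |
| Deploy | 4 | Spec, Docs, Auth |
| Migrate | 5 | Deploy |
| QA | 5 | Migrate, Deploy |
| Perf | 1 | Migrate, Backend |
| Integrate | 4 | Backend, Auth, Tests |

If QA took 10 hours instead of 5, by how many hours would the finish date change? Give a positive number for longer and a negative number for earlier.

5

Baseline: Spec→Docs→Deploy→Migrate→QA = 6+8+4+5+5 = 28 → 28 hours.
QA lies on that path, so at 10 hours the path becomes 33 hours.
The critical path is still Spec→Docs→Deploy→Migrate→QA; finish is now 33 hours.
Change in finish: 33 − 28 = +5 hours.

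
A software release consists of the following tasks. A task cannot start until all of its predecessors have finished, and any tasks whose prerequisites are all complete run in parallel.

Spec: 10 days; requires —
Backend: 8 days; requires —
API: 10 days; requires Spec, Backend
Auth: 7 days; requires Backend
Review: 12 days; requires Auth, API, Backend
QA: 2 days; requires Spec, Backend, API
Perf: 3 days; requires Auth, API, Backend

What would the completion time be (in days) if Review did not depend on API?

27

With the dependency in place, Spec→API→Review = 10+10+12 = 32 sets the finish at 32 days.
Without API→Review, Review's earliest start moves from 20 to 15.
After: Backend→Auth→Review = 8+7+12 = 27 → 27 days.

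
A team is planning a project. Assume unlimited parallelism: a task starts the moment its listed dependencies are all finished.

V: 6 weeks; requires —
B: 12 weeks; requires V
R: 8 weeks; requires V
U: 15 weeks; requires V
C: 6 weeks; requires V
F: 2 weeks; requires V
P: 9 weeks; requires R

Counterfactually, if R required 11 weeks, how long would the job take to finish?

26

Baseline: V→R→P = 6+8+9 = 23 → 23 weeks.
Since R is critical, the +3 change carries straight to that chain (now 26 weeks).
The critical path is still V→R→P; finish is now 26 weeks.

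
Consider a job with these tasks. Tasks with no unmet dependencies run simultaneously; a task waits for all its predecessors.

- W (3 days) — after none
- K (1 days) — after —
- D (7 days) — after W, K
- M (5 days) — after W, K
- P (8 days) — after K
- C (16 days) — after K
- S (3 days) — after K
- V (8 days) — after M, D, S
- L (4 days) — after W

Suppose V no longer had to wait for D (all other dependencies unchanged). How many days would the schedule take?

Original critical path: W→D→V = 3+7+8 = 18 ⇒ 18 days.
Without D→V, V's earliest start moves from 10 to 8.
The longest chain is now K→C = 1+16 = 17, so the schedule takes 17 days.

17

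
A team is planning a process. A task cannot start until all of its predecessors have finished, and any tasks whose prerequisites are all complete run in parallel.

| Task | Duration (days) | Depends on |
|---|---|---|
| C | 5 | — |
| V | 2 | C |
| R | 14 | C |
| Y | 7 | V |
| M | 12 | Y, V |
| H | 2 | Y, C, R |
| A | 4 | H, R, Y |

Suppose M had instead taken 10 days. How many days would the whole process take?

25

Baseline: C→V→Y→M = 5+2+7+12 = 26 → 26 days.
Since M is critical, the -2 change carries straight to that chain (now 24 days).
New critical path: C→R→H→A = 5+14+2+4 = 25 ⇒ 25 days.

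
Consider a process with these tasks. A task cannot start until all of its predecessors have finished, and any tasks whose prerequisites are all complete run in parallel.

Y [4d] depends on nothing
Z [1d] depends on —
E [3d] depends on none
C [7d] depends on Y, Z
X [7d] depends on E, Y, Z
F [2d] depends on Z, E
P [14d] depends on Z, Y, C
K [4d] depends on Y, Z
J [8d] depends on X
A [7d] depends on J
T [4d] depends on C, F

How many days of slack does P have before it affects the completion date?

1

The longest chain is Y→X→J→A = 4+7+8+7 = 26; overall finish 26 days.
Longest path through P: 25 days (earliest finish 25, latest finish 26).
So P can slip 26 − 25 = 1 day.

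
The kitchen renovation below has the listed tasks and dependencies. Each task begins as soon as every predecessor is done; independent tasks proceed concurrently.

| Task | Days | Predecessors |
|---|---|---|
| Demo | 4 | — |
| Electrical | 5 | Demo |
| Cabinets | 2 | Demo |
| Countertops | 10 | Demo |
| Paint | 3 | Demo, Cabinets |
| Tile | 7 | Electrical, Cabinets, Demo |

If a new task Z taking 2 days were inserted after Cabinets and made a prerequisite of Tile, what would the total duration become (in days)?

Originally the schedule takes 16 days.
With Z inserted, Tile now waits for max(Electrical, Cabinets, Demo, Z).
New critical path: Demo→Electrical→Tile = 4+5+7 = 16 ⇒ 16 days.

16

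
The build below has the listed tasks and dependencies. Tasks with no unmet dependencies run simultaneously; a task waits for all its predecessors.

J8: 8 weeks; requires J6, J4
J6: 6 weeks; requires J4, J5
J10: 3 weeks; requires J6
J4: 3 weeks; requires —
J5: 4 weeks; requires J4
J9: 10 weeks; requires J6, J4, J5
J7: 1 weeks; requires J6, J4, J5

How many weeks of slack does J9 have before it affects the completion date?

0

J4→J5→J6→J9 = 3+4+6+10 = 23 sets the makespan at 23 weeks.
Longest path through J9: 23 weeks (earliest finish 23, latest finish 23).
Slack of J9 = 13 − 13 = 0 weeks.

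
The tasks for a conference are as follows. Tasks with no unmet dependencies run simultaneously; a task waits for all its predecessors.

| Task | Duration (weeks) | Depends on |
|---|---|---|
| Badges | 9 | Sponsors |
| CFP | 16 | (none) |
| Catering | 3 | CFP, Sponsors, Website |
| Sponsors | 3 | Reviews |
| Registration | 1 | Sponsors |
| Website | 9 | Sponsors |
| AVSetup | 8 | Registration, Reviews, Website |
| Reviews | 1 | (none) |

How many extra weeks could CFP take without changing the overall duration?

2

Reviews→Sponsors→Website→AVSetup = 1+3+9+8 = 21 sets the makespan at 21 weeks.
CFP finishes as early as 16 and must finish by 18.
Slack of CFP = 2 − 0 = 2 weeks.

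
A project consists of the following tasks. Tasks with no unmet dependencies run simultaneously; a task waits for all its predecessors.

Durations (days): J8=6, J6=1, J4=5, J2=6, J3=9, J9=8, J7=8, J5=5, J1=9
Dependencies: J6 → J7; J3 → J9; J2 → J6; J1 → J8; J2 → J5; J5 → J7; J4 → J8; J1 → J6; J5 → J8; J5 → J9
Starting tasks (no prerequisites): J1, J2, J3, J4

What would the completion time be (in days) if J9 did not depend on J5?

Before: longest chain J2→J5→J7 = 6+5+8 = 19, finish 19.
Without J5→J9, J9's earliest start moves from 11 to 9.
The longest chain is now J2→J5→J7 = 6+5+8 = 19, so the schedule takes 19 days.

19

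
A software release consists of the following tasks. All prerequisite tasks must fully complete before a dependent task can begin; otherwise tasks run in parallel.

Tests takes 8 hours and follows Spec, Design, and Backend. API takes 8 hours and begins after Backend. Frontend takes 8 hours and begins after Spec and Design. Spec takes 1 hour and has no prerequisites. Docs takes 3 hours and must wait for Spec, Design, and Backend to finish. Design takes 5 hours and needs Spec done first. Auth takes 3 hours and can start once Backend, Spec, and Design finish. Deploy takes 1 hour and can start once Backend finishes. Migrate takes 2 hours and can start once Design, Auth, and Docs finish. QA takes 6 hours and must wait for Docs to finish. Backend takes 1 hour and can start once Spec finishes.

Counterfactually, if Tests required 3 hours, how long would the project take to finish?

15

Baseline: Spec→Design→Docs→QA = 1+5+3+6 = 15 → 15 hours.
Tests has 1 hour of float (longest path through it is 14).
No other chain overtakes it, so the finish is 15 hours.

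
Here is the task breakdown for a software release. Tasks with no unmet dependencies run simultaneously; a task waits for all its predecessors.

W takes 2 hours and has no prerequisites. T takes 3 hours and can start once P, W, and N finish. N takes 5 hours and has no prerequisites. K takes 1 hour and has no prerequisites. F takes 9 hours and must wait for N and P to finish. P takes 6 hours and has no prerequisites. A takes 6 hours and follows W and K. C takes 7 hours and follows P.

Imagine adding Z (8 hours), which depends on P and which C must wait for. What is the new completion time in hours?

21

Originally the software release takes 15 hours.
With Z inserted, C now waits for max(P, Z).
New critical path: P→Z→C = 6+8+7 = 21 ⇒ 21 hours.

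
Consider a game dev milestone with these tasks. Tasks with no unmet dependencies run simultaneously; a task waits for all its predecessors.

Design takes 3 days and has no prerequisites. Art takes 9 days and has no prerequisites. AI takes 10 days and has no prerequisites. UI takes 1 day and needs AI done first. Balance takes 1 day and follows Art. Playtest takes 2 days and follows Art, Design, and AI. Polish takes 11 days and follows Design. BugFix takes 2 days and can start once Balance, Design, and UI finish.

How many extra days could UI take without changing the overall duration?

The longest chain is Design→Polish = 3+11 = 14; overall finish 14 days.
UI finishes as early as 11 and must finish by 12.
Float = 14 − 13 = 1.

1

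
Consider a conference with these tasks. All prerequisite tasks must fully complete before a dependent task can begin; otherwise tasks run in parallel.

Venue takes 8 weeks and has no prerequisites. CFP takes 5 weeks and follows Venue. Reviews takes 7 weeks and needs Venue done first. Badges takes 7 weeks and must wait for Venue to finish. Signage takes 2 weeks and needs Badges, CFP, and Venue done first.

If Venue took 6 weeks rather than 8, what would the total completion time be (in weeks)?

The binding path is Venue→Badges→Signage = 8+7+2 = 17; finish at 17 weeks.
Venue is on the critical path; changing it to 6 makes that path 15 weeks.
The critical path is still Venue→Badges→Signage; finish is now 15 weeks.

15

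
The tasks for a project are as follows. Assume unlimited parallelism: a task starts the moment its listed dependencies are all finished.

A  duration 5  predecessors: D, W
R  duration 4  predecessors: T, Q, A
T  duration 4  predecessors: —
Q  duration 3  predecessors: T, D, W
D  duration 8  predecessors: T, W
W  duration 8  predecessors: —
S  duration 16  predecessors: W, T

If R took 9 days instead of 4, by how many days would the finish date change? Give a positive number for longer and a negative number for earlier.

5

Actual critical path: W→D→A→R = 8+8+5+4 = 25 ⇒ 25 days.
R lies on that path, so at 9 days the path becomes 30 days.
No other chain overtakes it, so the finish is 30 days.
Change in finish: 30 − 25 = +5 days.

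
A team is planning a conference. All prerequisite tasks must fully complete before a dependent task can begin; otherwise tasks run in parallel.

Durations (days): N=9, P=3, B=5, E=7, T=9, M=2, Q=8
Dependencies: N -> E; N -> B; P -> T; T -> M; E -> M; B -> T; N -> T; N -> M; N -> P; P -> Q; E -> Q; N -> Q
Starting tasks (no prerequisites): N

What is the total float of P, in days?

2

The longest chain is N→B→T→M = 9+5+9+2 = 25; overall finish 25 days.
The longest chain containing P totals 23 days.
Slack of P = 11 − 9 = 2 days.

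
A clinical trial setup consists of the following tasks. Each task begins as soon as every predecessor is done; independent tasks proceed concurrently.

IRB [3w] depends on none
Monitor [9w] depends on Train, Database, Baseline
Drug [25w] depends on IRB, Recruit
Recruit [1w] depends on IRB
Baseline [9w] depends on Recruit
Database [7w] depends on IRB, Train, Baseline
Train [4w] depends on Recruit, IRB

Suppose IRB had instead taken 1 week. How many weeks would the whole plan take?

27

As given, the longest chain is IRB→Recruit→Drug = 3+1+25 = 29, so the finish is 29 weeks.
IRB is on the critical path; changing it to 1 makes that path 27 weeks.
The critical path is still IRB→Recruit→Drug; finish is now 27 weeks.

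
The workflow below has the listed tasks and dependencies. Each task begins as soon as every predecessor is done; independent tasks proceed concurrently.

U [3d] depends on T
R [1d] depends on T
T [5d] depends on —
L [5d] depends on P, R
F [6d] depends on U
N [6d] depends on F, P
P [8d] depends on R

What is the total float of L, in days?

1

The longest chain is T→U→F→N = 5+3+6+6 = 20; overall finish 20 days.
The longest chain containing L totals 19 days.
Slack of L = 15 − 14 = 1 day.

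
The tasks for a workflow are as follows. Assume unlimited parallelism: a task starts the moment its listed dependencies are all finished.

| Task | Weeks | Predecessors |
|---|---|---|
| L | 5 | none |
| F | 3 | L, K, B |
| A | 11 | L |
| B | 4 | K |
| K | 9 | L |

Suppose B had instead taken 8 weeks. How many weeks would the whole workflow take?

25

Baseline: L→K→B→F = 5+9+4+3 = 21 → 21 weeks.
Since B is critical, the +4 change carries straight to that chain (now 25 weeks).
That remains the longest chain; total 25 weeks.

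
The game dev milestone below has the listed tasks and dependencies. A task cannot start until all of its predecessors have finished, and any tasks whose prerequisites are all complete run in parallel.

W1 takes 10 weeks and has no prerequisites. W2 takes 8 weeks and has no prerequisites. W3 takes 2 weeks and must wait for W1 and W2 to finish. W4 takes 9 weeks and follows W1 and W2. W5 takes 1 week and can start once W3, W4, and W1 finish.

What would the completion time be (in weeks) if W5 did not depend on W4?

With the dependency in place, W1→W4→W5 = 10+9+1 = 20 sets the finish at 20 weeks.
Without W4→W5, W5's earliest start moves from 19 to 12.
New critical path: W1→W4 = 10+9 = 19 ⇒ 19 weeks.

19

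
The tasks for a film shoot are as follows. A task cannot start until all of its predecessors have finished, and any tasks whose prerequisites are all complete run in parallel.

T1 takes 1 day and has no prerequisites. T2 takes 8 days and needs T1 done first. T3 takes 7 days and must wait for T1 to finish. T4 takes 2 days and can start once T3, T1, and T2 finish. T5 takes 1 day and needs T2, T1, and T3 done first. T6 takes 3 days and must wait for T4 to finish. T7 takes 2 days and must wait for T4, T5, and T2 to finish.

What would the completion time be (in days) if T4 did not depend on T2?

With the dependency in place, T1→T2→T4→T6 = 1+8+2+3 = 14 sets the finish at 14 days.
Without T2→T4, T4's earliest start moves from 9 to 8.
After: T1→T3→T4→T6 = 1+7+2+3 = 13 → 13 days.

13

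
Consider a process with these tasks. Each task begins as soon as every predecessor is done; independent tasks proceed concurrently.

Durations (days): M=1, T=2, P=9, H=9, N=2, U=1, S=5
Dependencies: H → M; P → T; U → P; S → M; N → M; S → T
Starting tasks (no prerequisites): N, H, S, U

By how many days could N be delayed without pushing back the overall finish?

Critical path: U→P→T = 1+9+2 = 12, so the finish is 12 days.
N finishes as early as 2 and must finish by 11.
Float = 12 − 3 = 9.

9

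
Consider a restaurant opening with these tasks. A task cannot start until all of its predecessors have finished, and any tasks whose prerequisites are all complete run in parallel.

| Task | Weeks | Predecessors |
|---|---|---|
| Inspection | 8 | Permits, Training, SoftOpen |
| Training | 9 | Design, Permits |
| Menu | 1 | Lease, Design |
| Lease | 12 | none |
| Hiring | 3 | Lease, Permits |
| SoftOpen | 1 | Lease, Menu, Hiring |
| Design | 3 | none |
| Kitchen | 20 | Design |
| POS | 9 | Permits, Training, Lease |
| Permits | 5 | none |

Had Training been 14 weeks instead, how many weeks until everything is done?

Actual critical path: Lease→Hiring→SoftOpen→Inspection = 12+3+1+8 = 24 ⇒ 24 weeks.
Training is off the critical path — its longest chain is 23 weeks, giving 1 of slack.
The binding chain switches to Permits→Training→POS = 5+14+9 = 28; finish 28 weeks.

28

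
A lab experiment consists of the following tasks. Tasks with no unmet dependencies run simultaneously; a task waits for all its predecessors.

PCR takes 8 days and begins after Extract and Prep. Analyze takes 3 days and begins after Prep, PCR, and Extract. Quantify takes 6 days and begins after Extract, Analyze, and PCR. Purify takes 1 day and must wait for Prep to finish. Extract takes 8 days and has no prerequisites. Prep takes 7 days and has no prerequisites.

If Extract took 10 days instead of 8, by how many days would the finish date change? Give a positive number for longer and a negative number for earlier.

2

The binding path is Extract→PCR→Analyze→Quantify = 8+8+3+6 = 25; finish at 25 days.
Since Extract is critical, the +2 change carries straight to that chain (now 27 days).
That remains the longest chain; total 27 days.
Change in finish: 27 − 25 = +2 days.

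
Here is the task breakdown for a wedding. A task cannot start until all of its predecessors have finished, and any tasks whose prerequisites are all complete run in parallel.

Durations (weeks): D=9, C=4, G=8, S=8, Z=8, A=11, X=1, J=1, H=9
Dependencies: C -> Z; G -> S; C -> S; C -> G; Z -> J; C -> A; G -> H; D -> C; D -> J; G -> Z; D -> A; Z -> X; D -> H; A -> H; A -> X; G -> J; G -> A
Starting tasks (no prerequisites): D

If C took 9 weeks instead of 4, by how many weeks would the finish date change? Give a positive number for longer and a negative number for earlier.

5

Baseline: D→C→G→A→H = 9+4+8+11+9 = 41 → 41 weeks.
C is on the critical path; changing it to 9 makes that path 46 weeks.
That remains the longest chain; total 46 weeks.
Change in finish: 46 − 41 = +5 weeks.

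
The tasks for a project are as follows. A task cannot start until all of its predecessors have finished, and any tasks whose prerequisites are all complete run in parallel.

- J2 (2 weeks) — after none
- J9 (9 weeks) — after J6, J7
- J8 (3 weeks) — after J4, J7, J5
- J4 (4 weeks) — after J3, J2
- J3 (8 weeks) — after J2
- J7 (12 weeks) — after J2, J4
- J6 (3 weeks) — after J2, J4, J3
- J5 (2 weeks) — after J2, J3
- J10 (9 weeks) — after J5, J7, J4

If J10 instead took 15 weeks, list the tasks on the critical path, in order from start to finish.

J2, J3, J4, J7, J10

Critical path before the change: J2→J3→J4→J7→J10 = 2+8+4+12+9 = 35 giving 35 weeks.
Since J10 is critical, the +6 change carries straight to that chain (now 41 weeks).
No other chain overtakes it, so the finish is 41 weeks.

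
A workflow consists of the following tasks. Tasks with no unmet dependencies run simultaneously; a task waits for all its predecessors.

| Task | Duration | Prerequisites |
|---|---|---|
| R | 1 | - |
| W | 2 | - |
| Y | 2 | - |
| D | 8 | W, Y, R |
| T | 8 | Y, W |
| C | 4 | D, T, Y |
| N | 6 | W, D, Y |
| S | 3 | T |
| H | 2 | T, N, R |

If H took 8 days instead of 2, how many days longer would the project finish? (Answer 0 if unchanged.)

6

Baseline: W→D→N→H = 2+8+6+2 = 18 → 18 days.
H lies on that path, so at 8 days the path becomes 24 days.
No other chain overtakes it, so the finish is 24 days.
Change in finish: 24 − 18 = +6 days.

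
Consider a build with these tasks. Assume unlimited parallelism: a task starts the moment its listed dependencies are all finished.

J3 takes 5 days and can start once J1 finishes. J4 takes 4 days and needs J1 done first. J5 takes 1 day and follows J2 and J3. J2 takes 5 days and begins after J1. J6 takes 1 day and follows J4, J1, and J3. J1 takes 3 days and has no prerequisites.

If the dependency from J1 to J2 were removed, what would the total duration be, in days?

Original critical path: J1→J2→J5 = 3+5+1 = 9 ⇒ 9 days.
Without J1→J2, J2's earliest start moves from 3 to 0.
The longest chain is now J1→J3→J5 = 3+5+1 = 9, so the schedule takes 9 days.

9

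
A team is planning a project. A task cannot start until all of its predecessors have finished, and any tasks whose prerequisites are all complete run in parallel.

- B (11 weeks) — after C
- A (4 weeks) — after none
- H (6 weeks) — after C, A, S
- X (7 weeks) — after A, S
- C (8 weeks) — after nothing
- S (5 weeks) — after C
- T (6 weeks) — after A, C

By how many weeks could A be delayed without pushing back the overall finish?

Critical path: C→S→X = 8+5+7 = 20, so the finish is 20 weeks.
Longest path through A: 11 weeks (earliest finish 4, latest finish 13).
Slack of A = 9 − 0 = 9 weeks.

9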